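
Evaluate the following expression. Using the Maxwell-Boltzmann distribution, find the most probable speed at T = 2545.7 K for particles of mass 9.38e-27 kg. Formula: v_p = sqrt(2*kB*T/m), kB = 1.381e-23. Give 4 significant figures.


Step 1: Numerator = 2*kB*T = 2*1.381e-23*2545.7 = 7.031e-20
Step 2: Ratio = 7.031e-20 / 9.38e-27 = 7.496e+06
Step 3: v_p = sqrt(7.496e+06) = 2738 m/s

2738


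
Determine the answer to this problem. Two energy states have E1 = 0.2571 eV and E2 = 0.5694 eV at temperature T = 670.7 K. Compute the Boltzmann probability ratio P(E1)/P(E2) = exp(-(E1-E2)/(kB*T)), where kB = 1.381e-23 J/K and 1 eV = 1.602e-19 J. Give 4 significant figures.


Step 1: Compute energy difference dE = E1 - E2 = 0.2571 - 0.5694 = -0.3123 eV
Step 2: Convert to Joules: dE_J = -0.3123 * 1.602e-19 = -5.003e-20 J
Step 3: Compute exponent = -dE_J / (kB * T) = -(-5.003e-20) / (1.381e-23 * 670.7) = 5.401
Step 4: P(E1)/P(E2) = exp(5.401) = 221.7

221.7


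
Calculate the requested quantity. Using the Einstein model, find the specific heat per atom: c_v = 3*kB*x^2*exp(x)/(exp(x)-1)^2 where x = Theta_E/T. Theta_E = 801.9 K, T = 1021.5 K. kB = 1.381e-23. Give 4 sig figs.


Step 1: x = Theta_E/T = 801.9/1021.5 = 0.785
Step 2: x^2 = 0.6163
Step 3: exp(x) = 2.192
Step 4: c_v = 3*1.381e-23*0.6163*2.192/(2.192-1)^2 = 3.937e-23

3.937e-23


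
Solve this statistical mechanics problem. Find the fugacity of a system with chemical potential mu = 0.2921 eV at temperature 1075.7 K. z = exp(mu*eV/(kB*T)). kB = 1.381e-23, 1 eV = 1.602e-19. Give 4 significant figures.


Step 1: Convert mu to Joules: 0.2921*1.602e-19 = 4.679e-20 J
Step 2: kB*T = 1.381e-23*1075.7 = 1.486e-20 J
Step 3: mu/(kB*T) = 3.15
Step 4: z = exp(3.15) = 23.34

23.34


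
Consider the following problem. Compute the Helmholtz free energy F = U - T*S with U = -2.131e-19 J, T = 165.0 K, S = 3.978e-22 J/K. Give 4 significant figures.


Step 1: T*S = 165.0 * 3.978e-22 = 6.564e-20 J
Step 2: F = U - T*S = -2.131e-19 - 6.564e-20
Step 3: F = -2.787e-19 J

-2.787e-19


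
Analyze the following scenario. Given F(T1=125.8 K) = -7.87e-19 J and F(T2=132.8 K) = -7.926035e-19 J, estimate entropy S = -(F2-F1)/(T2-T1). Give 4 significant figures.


Step 1: dF = F2 - F1 = -7.926035e-19 - (-7.87e-19) = -5.6035e-21 J
Step 2: dT = T2 - T1 = 132.8 - 125.8 = 7 K
Step 3: S = -dF/dT = -(-5.6035e-21)/7 = 8.005e-22 J/K

8.005e-22


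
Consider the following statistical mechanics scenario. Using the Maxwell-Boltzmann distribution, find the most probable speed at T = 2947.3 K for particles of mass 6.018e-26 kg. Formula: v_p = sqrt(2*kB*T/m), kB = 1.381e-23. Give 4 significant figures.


Step 1: Numerator = 2*kB*T = 2*1.381e-23*2947.3 = 8.14e-20
Step 2: Ratio = 8.14e-20 / 6.018e-26 = 1.353e+06
Step 3: v_p = sqrt(1.353e+06) = 1163 m/s

1163


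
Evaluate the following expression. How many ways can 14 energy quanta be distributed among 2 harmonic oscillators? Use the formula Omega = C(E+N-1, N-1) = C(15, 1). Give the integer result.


Step 1: Use binomial coefficient C(15, 1)
Step 2: Numerator = 15! / 14!
Step 3: Denominator = 1!
Step 4: Omega = 15

15


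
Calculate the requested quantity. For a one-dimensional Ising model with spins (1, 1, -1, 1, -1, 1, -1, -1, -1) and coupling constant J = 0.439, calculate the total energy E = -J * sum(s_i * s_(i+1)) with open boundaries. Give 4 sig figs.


Step 1: Nearest-neighbor products: 1, -1, -1, -1, -1, -1, 1, 1
Step 2: Sum of products = -2
Step 3: E = -0.439 * -2 = 0.878

0.878


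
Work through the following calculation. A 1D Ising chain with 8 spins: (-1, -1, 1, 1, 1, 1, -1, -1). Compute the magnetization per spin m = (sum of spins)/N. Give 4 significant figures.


Step 1: Count up spins (+1): 4, down spins (-1): 4
Step 2: Total magnetization M = 4 - 4 = 0
Step 3: m = M/N = 0/8 = 0

0


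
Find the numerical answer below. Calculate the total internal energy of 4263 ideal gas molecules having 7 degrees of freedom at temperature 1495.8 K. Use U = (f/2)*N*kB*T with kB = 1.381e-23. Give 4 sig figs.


Step 1: f/2 = 7/2 = 3.5
Step 2: N*kB*T = 4263*1.381e-23*1495.8 = 8.806e-17
Step 3: U = 3.5 * 8.806e-17 = 3.082e-16 J

3.082e-16


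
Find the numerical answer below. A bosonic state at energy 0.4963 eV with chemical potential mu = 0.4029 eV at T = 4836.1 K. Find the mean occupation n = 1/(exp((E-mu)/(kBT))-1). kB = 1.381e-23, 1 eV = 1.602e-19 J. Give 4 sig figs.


Step 1: (E - mu) = 0.0934 eV
Step 2: x = (E-mu)*eV/(kB*T) = 0.0934*1.602e-19/(1.381e-23*4836.1) = 0.224
Step 3: exp(x) = 1.251
Step 4: n = 1/(exp(x)-1) = 3.982

3.982


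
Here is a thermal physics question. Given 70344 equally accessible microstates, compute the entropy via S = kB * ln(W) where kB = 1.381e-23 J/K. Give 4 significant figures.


Step 1: ln(W) = ln(70344) = 11.16
Step 2: S = kB * ln(W) = 1.381e-23 * 11.16
Step 3: S = 1.541e-22 J/K

1.541e-22


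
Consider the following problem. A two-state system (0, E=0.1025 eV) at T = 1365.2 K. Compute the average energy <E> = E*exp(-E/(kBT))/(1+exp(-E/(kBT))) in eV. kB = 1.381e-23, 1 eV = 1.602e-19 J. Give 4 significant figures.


Step 1: beta*E = 0.1025*1.602e-19/(1.381e-23*1365.2) = 0.871
Step 2: exp(-beta*E) = 0.4186
Step 3: <E> = 0.1025*0.4186/(1+0.4186) = 0.03024 eV

0.03024


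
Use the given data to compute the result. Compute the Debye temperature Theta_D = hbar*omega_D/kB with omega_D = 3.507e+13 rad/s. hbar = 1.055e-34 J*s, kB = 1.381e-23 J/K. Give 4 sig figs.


Step 1: hbar*omega_D = 1.055e-34 * 3.507e+13 = 3.7e-21 J
Step 2: Theta_D = 3.7e-21 / 1.381e-23
Step 3: Theta_D = 267.9 K

267.9


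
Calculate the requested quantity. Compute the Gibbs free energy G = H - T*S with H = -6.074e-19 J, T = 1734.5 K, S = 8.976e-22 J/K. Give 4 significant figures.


Step 1: T*S = 1734.5 * 8.976e-22 = 1.557e-18 J
Step 2: G = H - T*S = -6.074e-19 - 1.557e-18
Step 3: G = -2.164e-18 J

-2.164e-18


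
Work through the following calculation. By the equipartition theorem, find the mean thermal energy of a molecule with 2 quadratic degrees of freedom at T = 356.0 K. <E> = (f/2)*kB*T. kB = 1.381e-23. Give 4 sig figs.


Step 1: f/2 = 2/2 = 1
Step 2: kB*T = 1.381e-23 * 356.0 = 4.916e-21
Step 3: <E> = 1 * 4.916e-21 = 4.916e-21 J

4.916e-21


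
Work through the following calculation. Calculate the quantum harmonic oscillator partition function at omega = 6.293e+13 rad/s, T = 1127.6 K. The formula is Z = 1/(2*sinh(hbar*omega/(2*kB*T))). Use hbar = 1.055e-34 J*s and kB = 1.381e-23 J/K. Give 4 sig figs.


Step 1: Compute x = hbar*omega/(kB*T) = 1.055e-34*6.293e+13/(1.381e-23*1127.6) = 0.4263
Step 2: x/2 = 0.2132
Step 3: sinh(x/2) = 0.2148
Step 4: Z = 1/(2*0.2148) = 2.328

2.328


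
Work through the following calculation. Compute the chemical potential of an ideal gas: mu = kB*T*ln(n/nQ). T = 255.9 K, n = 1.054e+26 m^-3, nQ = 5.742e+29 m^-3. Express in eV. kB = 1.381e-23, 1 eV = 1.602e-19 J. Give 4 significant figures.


Step 1: n/nQ = 1.054e+26/5.742e+29 = 0.0001836
Step 2: ln(n/nQ) = -8.603
Step 3: mu = kB*T*ln(n/nQ) = 3.534e-21*-8.603 = -3.04e-20 J
Step 4: Convert to eV: -3.04e-20/1.602e-19 = -0.1898 eV

-0.1898


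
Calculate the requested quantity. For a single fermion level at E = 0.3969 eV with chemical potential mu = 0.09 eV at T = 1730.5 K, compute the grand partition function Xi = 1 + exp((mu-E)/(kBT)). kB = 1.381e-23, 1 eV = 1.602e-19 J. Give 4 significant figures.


Step 1: (mu - E) = 0.09 - 0.3969 = -0.3069 eV
Step 2: x = (mu-E)*eV/(kB*T) = -0.3069*1.602e-19/(1.381e-23*1730.5) = -2.057
Step 3: exp(x) = 0.1278
Step 4: Xi = 1 + 0.1278 = 1.128

1.128


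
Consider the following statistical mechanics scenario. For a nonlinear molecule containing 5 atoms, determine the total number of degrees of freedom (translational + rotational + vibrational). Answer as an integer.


Step 1: Translational DOF = 3
Step 2: Rotational DOF (nonlinear) = 3
Step 3: Vibrational DOF = 3*5 - 6 = 9
Step 4: Total = 3 + 3 + 9 = 15

15


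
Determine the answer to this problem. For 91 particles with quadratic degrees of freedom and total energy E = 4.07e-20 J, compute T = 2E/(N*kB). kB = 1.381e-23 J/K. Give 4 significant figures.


Step 1: Numerator = 2*E = 2*4.07e-20 = 8.14e-20 J
Step 2: Denominator = N*kB = 91*1.381e-23 = 1.257e-21
Step 3: T = 8.14e-20 / 1.257e-21 = 64.77 K

64.77


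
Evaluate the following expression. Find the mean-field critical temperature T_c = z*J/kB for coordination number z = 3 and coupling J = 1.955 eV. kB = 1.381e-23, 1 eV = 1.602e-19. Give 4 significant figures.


Step 1: z*J = 3*1.955 = 5.865 eV
Step 2: Convert to Joules: 5.865*1.602e-19 = 9.396e-19 J
Step 3: T_c = 9.396e-19 / 1.381e-23 = 6.804e+04 K

6.804e+04


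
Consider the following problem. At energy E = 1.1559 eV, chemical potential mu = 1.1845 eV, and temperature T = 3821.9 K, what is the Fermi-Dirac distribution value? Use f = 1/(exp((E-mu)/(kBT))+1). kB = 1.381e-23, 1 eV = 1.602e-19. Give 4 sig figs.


Step 1: (E - mu) = 1.1559 - 1.1845 = -0.0286 eV
Step 2: Convert: (E-mu)*eV = -4.582e-21 J
Step 3: x = (E-mu)*eV/(kB*T) = -0.08681
Step 4: f = 1/(exp(-0.08681)+1) = 0.5217

0.5217


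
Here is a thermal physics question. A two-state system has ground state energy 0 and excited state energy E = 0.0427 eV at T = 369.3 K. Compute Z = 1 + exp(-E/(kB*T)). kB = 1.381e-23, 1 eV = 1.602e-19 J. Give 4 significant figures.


Step 1: Compute beta*E = E*eV/(kB*T) = 0.0427*1.602e-19/(1.381e-23*369.3) = 1.341
Step 2: exp(-beta*E) = exp(-1.341) = 0.2615
Step 3: Z = 1 + 0.2615 = 1.262

1.262


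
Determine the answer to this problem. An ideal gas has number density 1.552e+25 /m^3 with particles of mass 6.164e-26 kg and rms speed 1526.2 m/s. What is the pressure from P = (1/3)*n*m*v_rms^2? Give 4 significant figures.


Step 1: v_rms^2 = 1526.2^2 = 2.329e+06
Step 2: n*m = 1.552e+25*6.164e-26 = 0.9567
Step 3: P = (1/3)*0.9567*2.329e+06 = 7.428e+05 Pa

7.428e+05


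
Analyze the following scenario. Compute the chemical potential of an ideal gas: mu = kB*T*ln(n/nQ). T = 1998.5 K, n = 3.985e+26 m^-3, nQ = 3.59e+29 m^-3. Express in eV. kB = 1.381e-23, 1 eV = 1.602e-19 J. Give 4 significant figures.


Step 1: n/nQ = 3.985e+26/3.59e+29 = 0.00111
Step 2: ln(n/nQ) = -6.803
Step 3: mu = kB*T*ln(n/nQ) = 2.76e-20*-6.803 = -1.878e-19 J
Step 4: Convert to eV: -1.878e-19/1.602e-19 = -1.172 eV

-1.172


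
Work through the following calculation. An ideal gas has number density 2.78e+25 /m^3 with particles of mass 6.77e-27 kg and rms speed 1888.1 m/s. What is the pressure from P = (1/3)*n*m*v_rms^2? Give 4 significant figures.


Step 1: v_rms^2 = 1888.1^2 = 3.565e+06
Step 2: n*m = 2.78e+25*6.77e-27 = 0.1882
Step 3: P = (1/3)*0.1882*3.565e+06 = 2.236e+05 Pa

2.236e+05


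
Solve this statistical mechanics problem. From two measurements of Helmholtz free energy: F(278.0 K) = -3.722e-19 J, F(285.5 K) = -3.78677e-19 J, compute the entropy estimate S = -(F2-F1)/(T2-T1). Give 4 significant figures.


Step 1: dF = F2 - F1 = -3.78677e-19 - (-3.722e-19) = -6.477e-21 J
Step 2: dT = T2 - T1 = 285.5 - 278.0 = 7.5 K
Step 3: S = -dF/dT = -(-6.477e-21)/7.5 = 8.636e-22 J/K

8.636e-22


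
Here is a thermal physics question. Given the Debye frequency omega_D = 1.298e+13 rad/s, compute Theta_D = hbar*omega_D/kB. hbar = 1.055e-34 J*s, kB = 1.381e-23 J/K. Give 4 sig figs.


Step 1: hbar*omega_D = 1.055e-34 * 1.298e+13 = 1.369e-21 J
Step 2: Theta_D = 1.369e-21 / 1.381e-23
Step 3: Theta_D = 99.16 K

99.16


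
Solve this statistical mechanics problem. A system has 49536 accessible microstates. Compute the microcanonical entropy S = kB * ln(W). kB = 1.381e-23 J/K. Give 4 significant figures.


Step 1: ln(W) = ln(49536) = 10.81
Step 2: S = kB * ln(W) = 1.381e-23 * 10.81
Step 3: S = 1.493e-22 J/K

1.493e-22


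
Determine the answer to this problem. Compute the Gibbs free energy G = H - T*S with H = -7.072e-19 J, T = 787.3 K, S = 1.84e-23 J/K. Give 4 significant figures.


Step 1: T*S = 787.3 * 1.84e-23 = 1.449e-20 J
Step 2: G = H - T*S = -7.072e-19 - 1.449e-20
Step 3: G = -7.217e-19 J

-7.217e-19


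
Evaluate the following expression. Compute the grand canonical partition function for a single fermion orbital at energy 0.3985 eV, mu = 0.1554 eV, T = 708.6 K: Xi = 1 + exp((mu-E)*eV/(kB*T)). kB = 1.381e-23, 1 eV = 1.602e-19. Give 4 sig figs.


Step 1: (mu - E) = 0.1554 - 0.3985 = -0.2431 eV
Step 2: x = (mu-E)*eV/(kB*T) = -0.2431*1.602e-19/(1.381e-23*708.6) = -3.98
Step 3: exp(x) = 0.01869
Step 4: Xi = 1 + 0.01869 = 1.019

1.019


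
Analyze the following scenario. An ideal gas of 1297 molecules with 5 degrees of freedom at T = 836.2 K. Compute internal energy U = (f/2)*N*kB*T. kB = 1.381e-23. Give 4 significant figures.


Step 1: f/2 = 5/2 = 2.5
Step 2: N*kB*T = 1297*1.381e-23*836.2 = 1.498e-17
Step 3: U = 2.5 * 1.498e-17 = 3.744e-17 J

3.744e-17


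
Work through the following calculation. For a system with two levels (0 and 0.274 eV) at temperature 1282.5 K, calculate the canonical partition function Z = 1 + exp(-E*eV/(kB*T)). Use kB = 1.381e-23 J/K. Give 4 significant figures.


Step 1: Compute beta*E = E*eV/(kB*T) = 0.274*1.602e-19/(1.381e-23*1282.5) = 2.478
Step 2: exp(-beta*E) = exp(-2.478) = 0.08388
Step 3: Z = 1 + 0.08388 = 1.084

1.084


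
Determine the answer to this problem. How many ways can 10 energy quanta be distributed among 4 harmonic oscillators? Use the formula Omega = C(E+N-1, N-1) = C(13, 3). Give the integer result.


Step 1: Use binomial coefficient C(13, 3)
Step 2: Numerator = 13! / 10!
Step 3: Denominator = 3!
Step 4: Omega = 286

286


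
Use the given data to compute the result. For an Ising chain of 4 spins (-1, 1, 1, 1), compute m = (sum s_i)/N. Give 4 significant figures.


Step 1: Count up spins (+1): 3, down spins (-1): 1
Step 2: Total magnetization M = 3 - 1 = 2
Step 3: m = M/N = 2/4 = 0.5

0.5


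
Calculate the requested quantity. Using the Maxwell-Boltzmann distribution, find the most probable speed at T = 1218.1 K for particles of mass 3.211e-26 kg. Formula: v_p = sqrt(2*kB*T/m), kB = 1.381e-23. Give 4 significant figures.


Step 1: Numerator = 2*kB*T = 2*1.381e-23*1218.1 = 3.364e-20
Step 2: Ratio = 3.364e-20 / 3.211e-26 = 1.048e+06
Step 3: v_p = sqrt(1.048e+06) = 1024 m/s

1024


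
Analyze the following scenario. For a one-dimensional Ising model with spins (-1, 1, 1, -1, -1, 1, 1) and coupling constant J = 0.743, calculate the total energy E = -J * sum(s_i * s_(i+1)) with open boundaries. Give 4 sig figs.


Step 1: Nearest-neighbor products: -1, 1, -1, 1, -1, 1
Step 2: Sum of products = 0
Step 3: E = -0.743 * 0 = 0

0


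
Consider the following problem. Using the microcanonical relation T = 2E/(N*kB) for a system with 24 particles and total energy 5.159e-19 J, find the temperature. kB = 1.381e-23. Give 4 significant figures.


Step 1: Numerator = 2*E = 2*5.159e-19 = 1.032e-18 J
Step 2: Denominator = N*kB = 24*1.381e-23 = 3.314e-22
Step 3: T = 1.032e-18 / 3.314e-22 = 3113 K

3113


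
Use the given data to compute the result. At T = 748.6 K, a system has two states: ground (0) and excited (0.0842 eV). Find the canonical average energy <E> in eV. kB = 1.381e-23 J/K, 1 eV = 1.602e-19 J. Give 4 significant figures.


Step 1: beta*E = 0.0842*1.602e-19/(1.381e-23*748.6) = 1.305
Step 2: exp(-beta*E) = 0.2712
Step 3: <E> = 0.0842*0.2712/(1+0.2712) = 0.01797 eV

0.01797


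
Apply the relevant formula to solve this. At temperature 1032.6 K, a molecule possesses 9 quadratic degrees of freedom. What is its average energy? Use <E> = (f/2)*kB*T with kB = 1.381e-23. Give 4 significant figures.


Step 1: f/2 = 9/2 = 4.5
Step 2: kB*T = 1.381e-23 * 1032.6 = 1.426e-20
Step 3: <E> = 4.5 * 1.426e-20 = 6.417e-20 J

6.417e-20


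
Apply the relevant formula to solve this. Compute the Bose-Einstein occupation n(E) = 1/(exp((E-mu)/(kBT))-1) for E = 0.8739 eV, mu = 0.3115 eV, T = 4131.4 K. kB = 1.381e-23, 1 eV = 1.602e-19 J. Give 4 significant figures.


Step 1: (E - mu) = 0.5624 eV
Step 2: x = (E-mu)*eV/(kB*T) = 0.5624*1.602e-19/(1.381e-23*4131.4) = 1.579
Step 3: exp(x) = 4.851
Step 4: n = 1/(exp(x)-1) = 0.2597

0.2597


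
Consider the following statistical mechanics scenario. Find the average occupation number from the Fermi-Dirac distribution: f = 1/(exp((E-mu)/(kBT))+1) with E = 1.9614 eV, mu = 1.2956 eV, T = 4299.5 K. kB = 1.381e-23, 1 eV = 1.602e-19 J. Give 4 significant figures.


Step 1: (E - mu) = 1.9614 - 1.2956 = 0.6658 eV
Step 2: Convert: (E-mu)*eV = 1.067e-19 J
Step 3: x = (E-mu)*eV/(kB*T) = 1.796
Step 4: f = 1/(exp(1.796)+1) = 0.1423

0.1423


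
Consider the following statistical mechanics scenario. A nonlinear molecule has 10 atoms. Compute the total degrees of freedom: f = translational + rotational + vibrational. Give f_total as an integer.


Step 1: Translational DOF = 3
Step 2: Rotational DOF (nonlinear) = 3
Step 3: Vibrational DOF = 3*10 - 6 = 24
Step 4: Total = 3 + 3 + 24 = 30

30


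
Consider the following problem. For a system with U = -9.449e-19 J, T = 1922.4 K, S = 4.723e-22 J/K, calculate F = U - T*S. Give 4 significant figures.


Step 1: T*S = 1922.4 * 4.723e-22 = 9.079e-19 J
Step 2: F = U - T*S = -9.449e-19 - 9.079e-19
Step 3: F = -1.853e-18 J

-1.853e-18


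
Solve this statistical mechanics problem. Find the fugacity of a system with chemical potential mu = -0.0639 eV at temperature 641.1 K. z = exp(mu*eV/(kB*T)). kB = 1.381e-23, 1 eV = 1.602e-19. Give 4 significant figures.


Step 1: Convert mu to Joules: -0.0639*1.602e-19 = -1.024e-20 J
Step 2: kB*T = 1.381e-23*641.1 = 8.854e-21 J
Step 3: mu/(kB*T) = -1.156
Step 4: z = exp(-1.156) = 0.3147

0.3147


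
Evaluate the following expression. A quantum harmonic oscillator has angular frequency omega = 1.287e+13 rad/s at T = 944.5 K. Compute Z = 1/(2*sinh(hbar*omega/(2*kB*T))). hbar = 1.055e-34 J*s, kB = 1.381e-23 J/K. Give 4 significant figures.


Step 1: Compute x = hbar*omega/(kB*T) = 1.055e-34*1.287e+13/(1.381e-23*944.5) = 0.1041
Step 2: x/2 = 0.05205
Step 3: sinh(x/2) = 0.05207
Step 4: Z = 1/(2*0.05207) = 9.602

9.602


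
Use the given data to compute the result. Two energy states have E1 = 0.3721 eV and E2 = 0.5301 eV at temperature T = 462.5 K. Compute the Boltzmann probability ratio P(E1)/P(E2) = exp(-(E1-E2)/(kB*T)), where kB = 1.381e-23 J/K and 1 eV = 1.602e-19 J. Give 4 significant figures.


Step 1: Compute energy difference dE = E1 - E2 = 0.3721 - 0.5301 = -0.158 eV
Step 2: Convert to Joules: dE_J = -0.158 * 1.602e-19 = -2.531e-20 J
Step 3: Compute exponent = -dE_J / (kB * T) = -(-2.531e-20) / (1.381e-23 * 462.5) = 3.963
Step 4: P(E1)/P(E2) = exp(3.963) = 52.61

52.61


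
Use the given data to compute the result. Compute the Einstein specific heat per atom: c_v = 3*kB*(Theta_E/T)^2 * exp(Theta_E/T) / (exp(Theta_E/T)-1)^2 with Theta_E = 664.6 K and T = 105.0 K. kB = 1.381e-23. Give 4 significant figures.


Step 1: x = Theta_E/T = 664.6/105.0 = 6.33
Step 2: x^2 = 40.06
Step 3: exp(x) = 560.9
Step 4: c_v = 3*1.381e-23*40.06*560.9/(560.9-1)^2 = 2.97e-24

2.97e-24


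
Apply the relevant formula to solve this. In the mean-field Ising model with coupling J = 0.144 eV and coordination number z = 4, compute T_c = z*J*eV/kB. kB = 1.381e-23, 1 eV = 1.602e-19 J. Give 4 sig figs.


Step 1: z*J = 4*0.144 = 0.576 eV
Step 2: Convert to Joules: 0.576*1.602e-19 = 9.228e-20 J
Step 3: T_c = 9.228e-20 / 1.381e-23 = 6682 K

6682


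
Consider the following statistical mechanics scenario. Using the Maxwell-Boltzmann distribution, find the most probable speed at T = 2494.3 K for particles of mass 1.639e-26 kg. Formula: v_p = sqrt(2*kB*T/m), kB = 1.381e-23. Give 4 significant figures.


Step 1: Numerator = 2*kB*T = 2*1.381e-23*2494.3 = 6.889e-20
Step 2: Ratio = 6.889e-20 / 1.639e-26 = 4.203e+06
Step 3: v_p = sqrt(4.203e+06) = 2050 m/s

2050


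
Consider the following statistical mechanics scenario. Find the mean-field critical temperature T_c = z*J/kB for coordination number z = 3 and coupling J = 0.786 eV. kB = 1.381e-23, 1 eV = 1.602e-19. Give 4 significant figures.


Step 1: z*J = 3*0.786 = 2.358 eV
Step 2: Convert to Joules: 2.358*1.602e-19 = 3.778e-19 J
Step 3: T_c = 3.778e-19 / 1.381e-23 = 2.735e+04 K

2.735e+04


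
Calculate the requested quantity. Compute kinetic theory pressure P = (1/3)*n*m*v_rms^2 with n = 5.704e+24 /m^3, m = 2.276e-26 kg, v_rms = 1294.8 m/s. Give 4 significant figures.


Step 1: v_rms^2 = 1294.8^2 = 1.677e+06
Step 2: n*m = 5.704e+24*2.276e-26 = 0.1298
Step 3: P = (1/3)*0.1298*1.677e+06 = 7.255e+04 Pa

7.255e+04


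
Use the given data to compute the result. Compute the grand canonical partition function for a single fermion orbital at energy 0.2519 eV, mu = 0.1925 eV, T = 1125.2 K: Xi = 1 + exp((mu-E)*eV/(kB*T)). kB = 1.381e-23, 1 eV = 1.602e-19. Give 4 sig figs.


Step 1: (mu - E) = 0.1925 - 0.2519 = -0.0594 eV
Step 2: x = (mu-E)*eV/(kB*T) = -0.0594*1.602e-19/(1.381e-23*1125.2) = -0.6124
Step 3: exp(x) = 0.5421
Step 4: Xi = 1 + 0.5421 = 1.542

1.542


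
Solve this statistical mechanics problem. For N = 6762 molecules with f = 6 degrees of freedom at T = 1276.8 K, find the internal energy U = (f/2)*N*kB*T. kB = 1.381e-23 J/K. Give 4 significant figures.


Step 1: f/2 = 6/2 = 3.0
Step 2: N*kB*T = 6762*1.381e-23*1276.8 = 1.192e-16
Step 3: U = 3.0 * 1.192e-16 = 3.577e-16 J

3.577e-16


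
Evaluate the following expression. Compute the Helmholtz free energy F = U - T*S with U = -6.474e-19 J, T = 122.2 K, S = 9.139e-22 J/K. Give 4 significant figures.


Step 1: T*S = 122.2 * 9.139e-22 = 1.117e-19 J
Step 2: F = U - T*S = -6.474e-19 - 1.117e-19
Step 3: F = -7.591e-19 J

-7.591e-19


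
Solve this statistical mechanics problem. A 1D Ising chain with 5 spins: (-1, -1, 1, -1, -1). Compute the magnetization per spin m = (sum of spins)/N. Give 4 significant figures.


Step 1: Count up spins (+1): 1, down spins (-1): 4
Step 2: Total magnetization M = 1 - 4 = -3
Step 3: m = M/N = -3/5 = -0.6

-0.6


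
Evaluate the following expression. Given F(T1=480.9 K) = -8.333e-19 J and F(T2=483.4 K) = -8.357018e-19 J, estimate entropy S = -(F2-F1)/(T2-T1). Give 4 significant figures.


Step 1: dF = F2 - F1 = -8.357018e-19 - (-8.333e-19) = -2.4018e-21 J
Step 2: dT = T2 - T1 = 483.4 - 480.9 = 2.5 K
Step 3: S = -dF/dT = -(-2.4018e-21)/2.5 = 9.607e-22 J/K

9.607e-22


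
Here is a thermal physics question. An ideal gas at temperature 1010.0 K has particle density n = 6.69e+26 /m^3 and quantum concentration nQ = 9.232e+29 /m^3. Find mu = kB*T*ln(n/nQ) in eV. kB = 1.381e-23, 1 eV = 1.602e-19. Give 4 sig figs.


Step 1: n/nQ = 6.69e+26/9.232e+29 = 0.0007247
Step 2: ln(n/nQ) = -7.23
Step 3: mu = kB*T*ln(n/nQ) = 1.395e-20*-7.23 = -1.008e-19 J
Step 4: Convert to eV: -1.008e-19/1.602e-19 = -0.6295 eV

-0.6295


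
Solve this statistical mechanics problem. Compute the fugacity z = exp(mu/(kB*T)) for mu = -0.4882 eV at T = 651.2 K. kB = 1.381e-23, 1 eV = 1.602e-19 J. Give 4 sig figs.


Step 1: Convert mu to Joules: -0.4882*1.602e-19 = -7.821e-20 J
Step 2: kB*T = 1.381e-23*651.2 = 8.993e-21 J
Step 3: mu/(kB*T) = -8.697
Step 4: z = exp(-8.697) = 0.0001671

0.0001671


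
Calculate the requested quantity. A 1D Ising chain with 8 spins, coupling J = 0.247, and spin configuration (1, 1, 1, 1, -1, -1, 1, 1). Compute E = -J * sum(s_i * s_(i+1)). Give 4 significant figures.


Step 1: Nearest-neighbor products: 1, 1, 1, -1, 1, -1, 1
Step 2: Sum of products = 3
Step 3: E = -0.247 * 3 = -0.741

-0.741


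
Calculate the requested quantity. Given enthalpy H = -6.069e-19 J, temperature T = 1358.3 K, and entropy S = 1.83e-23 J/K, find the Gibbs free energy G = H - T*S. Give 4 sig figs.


Step 1: T*S = 1358.3 * 1.83e-23 = 2.486e-20 J
Step 2: G = H - T*S = -6.069e-19 - 2.486e-20
Step 3: G = -6.318e-19 J

-6.318e-19


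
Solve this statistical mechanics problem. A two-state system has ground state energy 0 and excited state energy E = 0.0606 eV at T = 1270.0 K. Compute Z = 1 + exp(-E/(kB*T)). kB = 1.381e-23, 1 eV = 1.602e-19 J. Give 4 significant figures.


Step 1: Compute beta*E = E*eV/(kB*T) = 0.0606*1.602e-19/(1.381e-23*1270.0) = 0.5535
Step 2: exp(-beta*E) = exp(-0.5535) = 0.5749
Step 3: Z = 1 + 0.5749 = 1.575

1.575


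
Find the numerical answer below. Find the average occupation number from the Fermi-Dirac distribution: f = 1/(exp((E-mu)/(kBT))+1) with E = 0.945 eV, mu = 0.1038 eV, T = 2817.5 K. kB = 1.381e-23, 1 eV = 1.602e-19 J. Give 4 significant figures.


Step 1: (E - mu) = 0.945 - 0.1038 = 0.8412 eV
Step 2: Convert: (E-mu)*eV = 1.348e-19 J
Step 3: x = (E-mu)*eV/(kB*T) = 3.463
Step 4: f = 1/(exp(3.463)+1) = 0.03037

0.03037


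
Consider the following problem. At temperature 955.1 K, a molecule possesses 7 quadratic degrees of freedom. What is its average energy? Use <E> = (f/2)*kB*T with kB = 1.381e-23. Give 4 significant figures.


Step 1: f/2 = 7/2 = 3.5
Step 2: kB*T = 1.381e-23 * 955.1 = 1.319e-20
Step 3: <E> = 3.5 * 1.319e-20 = 4.616e-20 J

4.616e-20


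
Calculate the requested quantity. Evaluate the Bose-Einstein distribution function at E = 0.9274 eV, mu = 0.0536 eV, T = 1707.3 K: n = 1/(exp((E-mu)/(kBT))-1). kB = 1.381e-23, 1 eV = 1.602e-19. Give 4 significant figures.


Step 1: (E - mu) = 0.8738 eV
Step 2: x = (E-mu)*eV/(kB*T) = 0.8738*1.602e-19/(1.381e-23*1707.3) = 5.937
Step 3: exp(x) = 378.8
Step 4: n = 1/(exp(x)-1) = 0.002647

0.002647


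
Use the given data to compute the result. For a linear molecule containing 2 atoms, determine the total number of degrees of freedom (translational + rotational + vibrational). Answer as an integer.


Step 1: Translational DOF = 3
Step 2: Rotational DOF (linear) = 2
Step 3: Vibrational DOF = 3*2 - 5 = 1
Step 4: Total = 3 + 2 + 1 = 6

6


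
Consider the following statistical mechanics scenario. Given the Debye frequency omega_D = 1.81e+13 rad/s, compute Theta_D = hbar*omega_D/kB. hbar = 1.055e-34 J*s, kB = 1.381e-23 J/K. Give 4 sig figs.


Step 1: hbar*omega_D = 1.055e-34 * 1.81e+13 = 1.91e-21 J
Step 2: Theta_D = 1.91e-21 / 1.381e-23
Step 3: Theta_D = 138.3 K

138.3


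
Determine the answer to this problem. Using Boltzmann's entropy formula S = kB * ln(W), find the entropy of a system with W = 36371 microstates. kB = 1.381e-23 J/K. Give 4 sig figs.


Step 1: ln(W) = ln(36371) = 10.5
Step 2: S = kB * ln(W) = 1.381e-23 * 10.5
Step 3: S = 1.45e-22 J/K

1.45e-22


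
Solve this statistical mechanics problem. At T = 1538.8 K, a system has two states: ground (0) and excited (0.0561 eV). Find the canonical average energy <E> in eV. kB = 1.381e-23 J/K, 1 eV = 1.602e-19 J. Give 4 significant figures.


Step 1: beta*E = 0.0561*1.602e-19/(1.381e-23*1538.8) = 0.4229
Step 2: exp(-beta*E) = 0.6551
Step 3: <E> = 0.0561*0.6551/(1+0.6551) = 0.02221 eV

0.02221


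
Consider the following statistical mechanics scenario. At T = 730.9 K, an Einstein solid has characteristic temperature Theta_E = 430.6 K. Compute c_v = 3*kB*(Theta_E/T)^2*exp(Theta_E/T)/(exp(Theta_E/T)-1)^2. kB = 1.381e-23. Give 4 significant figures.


Step 1: x = Theta_E/T = 430.6/730.9 = 0.5891
Step 2: x^2 = 0.3471
Step 3: exp(x) = 1.802
Step 4: c_v = 3*1.381e-23*0.3471*1.802/(1.802-1)^2 = 4.025e-23

4.025e-23


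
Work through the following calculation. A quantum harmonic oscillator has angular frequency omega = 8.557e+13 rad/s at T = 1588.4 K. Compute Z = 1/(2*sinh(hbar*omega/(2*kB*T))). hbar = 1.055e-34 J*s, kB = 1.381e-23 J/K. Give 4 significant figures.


Step 1: Compute x = hbar*omega/(kB*T) = 1.055e-34*8.557e+13/(1.381e-23*1588.4) = 0.4115
Step 2: x/2 = 0.2058
Step 3: sinh(x/2) = 0.2072
Step 4: Z = 1/(2*0.2072) = 2.413

2.413


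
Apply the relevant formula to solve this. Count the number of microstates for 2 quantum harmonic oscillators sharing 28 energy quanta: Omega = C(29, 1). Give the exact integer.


Step 1: Use binomial coefficient C(29, 1)
Step 2: Numerator = 29! / 28!
Step 3: Denominator = 1!
Step 4: Omega = 29

29


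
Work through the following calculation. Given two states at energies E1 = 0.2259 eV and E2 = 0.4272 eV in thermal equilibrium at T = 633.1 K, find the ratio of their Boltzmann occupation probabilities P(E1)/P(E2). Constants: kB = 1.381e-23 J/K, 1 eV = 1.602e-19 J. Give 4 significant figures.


Step 1: Compute energy difference dE = E1 - E2 = 0.2259 - 0.4272 = -0.2013 eV
Step 2: Convert to Joules: dE_J = -0.2013 * 1.602e-19 = -3.225e-20 J
Step 3: Compute exponent = -dE_J / (kB * T) = -(-3.225e-20) / (1.381e-23 * 633.1) = 3.688
Step 4: P(E1)/P(E2) = exp(3.688) = 39.98

39.98


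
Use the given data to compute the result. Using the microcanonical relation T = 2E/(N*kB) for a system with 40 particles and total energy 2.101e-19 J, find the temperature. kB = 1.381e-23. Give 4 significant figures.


Step 1: Numerator = 2*E = 2*2.101e-19 = 4.202e-19 J
Step 2: Denominator = N*kB = 40*1.381e-23 = 5.524e-22
Step 3: T = 4.202e-19 / 5.524e-22 = 760.7 K

760.7


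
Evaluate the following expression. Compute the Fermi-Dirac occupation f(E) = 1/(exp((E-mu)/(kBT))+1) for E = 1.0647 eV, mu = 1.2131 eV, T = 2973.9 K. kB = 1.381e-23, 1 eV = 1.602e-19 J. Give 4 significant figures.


Step 1: (E - mu) = 1.0647 - 1.2131 = -0.1484 eV
Step 2: Convert: (E-mu)*eV = -2.377e-20 J
Step 3: x = (E-mu)*eV/(kB*T) = -0.5789
Step 4: f = 1/(exp(-0.5789)+1) = 0.6408

0.6408


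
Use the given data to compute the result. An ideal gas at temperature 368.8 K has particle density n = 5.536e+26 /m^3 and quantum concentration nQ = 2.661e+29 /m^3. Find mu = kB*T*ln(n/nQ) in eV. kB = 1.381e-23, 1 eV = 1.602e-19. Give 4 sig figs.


Step 1: n/nQ = 5.536e+26/2.661e+29 = 0.00208
Step 2: ln(n/nQ) = -6.175
Step 3: mu = kB*T*ln(n/nQ) = 5.093e-21*-6.175 = -3.145e-20 J
Step 4: Convert to eV: -3.145e-20/1.602e-19 = -0.1963 eV

-0.1963


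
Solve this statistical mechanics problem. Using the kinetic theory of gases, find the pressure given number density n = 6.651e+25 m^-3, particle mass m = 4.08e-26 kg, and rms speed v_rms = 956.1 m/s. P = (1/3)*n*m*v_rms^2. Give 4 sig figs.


Step 1: v_rms^2 = 956.1^2 = 9.141e+05
Step 2: n*m = 6.651e+25*4.08e-26 = 2.714
Step 3: P = (1/3)*2.714*9.141e+05 = 8.269e+05 Pa

8.269e+05


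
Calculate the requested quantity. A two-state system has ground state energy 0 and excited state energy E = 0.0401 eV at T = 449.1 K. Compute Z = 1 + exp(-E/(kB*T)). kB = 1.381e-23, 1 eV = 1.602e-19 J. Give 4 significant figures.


Step 1: Compute beta*E = E*eV/(kB*T) = 0.0401*1.602e-19/(1.381e-23*449.1) = 1.036
Step 2: exp(-beta*E) = exp(-1.036) = 0.3549
Step 3: Z = 1 + 0.3549 = 1.355

1.355


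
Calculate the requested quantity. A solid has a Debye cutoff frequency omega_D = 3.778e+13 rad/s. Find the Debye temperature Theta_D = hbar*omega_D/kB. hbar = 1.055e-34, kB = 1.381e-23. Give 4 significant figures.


Step 1: hbar*omega_D = 1.055e-34 * 3.778e+13 = 3.986e-21 J
Step 2: Theta_D = 3.986e-21 / 1.381e-23
Step 3: Theta_D = 288.6 K

288.6


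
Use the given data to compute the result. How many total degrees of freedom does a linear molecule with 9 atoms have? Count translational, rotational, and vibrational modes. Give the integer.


Step 1: Translational DOF = 3
Step 2: Rotational DOF (linear) = 2
Step 3: Vibrational DOF = 3*9 - 5 = 22
Step 4: Total = 3 + 2 + 22 = 27

27


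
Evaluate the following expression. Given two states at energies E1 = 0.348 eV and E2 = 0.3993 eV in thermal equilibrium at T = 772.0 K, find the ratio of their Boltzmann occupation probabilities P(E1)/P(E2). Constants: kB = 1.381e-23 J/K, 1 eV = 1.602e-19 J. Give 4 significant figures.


Step 1: Compute energy difference dE = E1 - E2 = 0.348 - 0.3993 = -0.0513 eV
Step 2: Convert to Joules: dE_J = -0.0513 * 1.602e-19 = -8.218e-21 J
Step 3: Compute exponent = -dE_J / (kB * T) = -(-8.218e-21) / (1.381e-23 * 772.0) = 0.7708
Step 4: P(E1)/P(E2) = exp(0.7708) = 2.162

2.162


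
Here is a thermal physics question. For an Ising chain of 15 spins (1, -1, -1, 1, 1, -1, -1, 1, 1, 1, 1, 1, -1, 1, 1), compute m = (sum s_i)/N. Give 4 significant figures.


Step 1: Count up spins (+1): 10, down spins (-1): 5
Step 2: Total magnetization M = 10 - 5 = 5
Step 3: m = M/N = 5/15 = 0.3333

0.3333


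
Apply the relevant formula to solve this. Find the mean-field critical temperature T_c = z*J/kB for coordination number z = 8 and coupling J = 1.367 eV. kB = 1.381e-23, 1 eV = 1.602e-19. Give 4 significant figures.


Step 1: z*J = 8*1.367 = 10.94 eV
Step 2: Convert to Joules: 10.94*1.602e-19 = 1.752e-18 J
Step 3: T_c = 1.752e-18 / 1.381e-23 = 1.269e+05 K

1.269e+05


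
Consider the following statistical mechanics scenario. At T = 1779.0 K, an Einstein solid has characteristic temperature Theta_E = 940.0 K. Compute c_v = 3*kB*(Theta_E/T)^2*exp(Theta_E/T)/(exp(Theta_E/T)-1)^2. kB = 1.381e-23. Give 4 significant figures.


Step 1: x = Theta_E/T = 940.0/1779.0 = 0.5284
Step 2: x^2 = 0.2792
Step 3: exp(x) = 1.696
Step 4: c_v = 3*1.381e-23*0.2792*1.696/(1.696-1)^2 = 4.048e-23

4.048e-23


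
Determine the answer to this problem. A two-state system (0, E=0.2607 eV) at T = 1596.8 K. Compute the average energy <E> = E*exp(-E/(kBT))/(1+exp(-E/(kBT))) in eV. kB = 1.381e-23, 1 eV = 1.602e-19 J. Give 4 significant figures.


Step 1: beta*E = 0.2607*1.602e-19/(1.381e-23*1596.8) = 1.894
Step 2: exp(-beta*E) = 0.1505
Step 3: <E> = 0.2607*0.1505/(1+0.1505) = 0.0341 eV

0.0341


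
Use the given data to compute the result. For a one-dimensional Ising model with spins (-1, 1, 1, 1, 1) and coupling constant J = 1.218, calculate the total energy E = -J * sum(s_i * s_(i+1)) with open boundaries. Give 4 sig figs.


Step 1: Nearest-neighbor products: -1, 1, 1, 1
Step 2: Sum of products = 2
Step 3: E = -1.218 * 2 = -2.436

-2.436


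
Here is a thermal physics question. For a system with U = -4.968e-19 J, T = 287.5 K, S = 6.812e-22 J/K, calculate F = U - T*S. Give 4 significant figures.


Step 1: T*S = 287.5 * 6.812e-22 = 1.958e-19 J
Step 2: F = U - T*S = -4.968e-19 - 1.958e-19
Step 3: F = -6.926e-19 J

-6.926e-19


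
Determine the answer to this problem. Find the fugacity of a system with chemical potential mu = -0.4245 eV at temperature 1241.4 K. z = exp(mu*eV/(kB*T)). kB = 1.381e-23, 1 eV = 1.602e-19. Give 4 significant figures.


Step 1: Convert mu to Joules: -0.4245*1.602e-19 = -6.8e-20 J
Step 2: kB*T = 1.381e-23*1241.4 = 1.714e-20 J
Step 3: mu/(kB*T) = -3.967
Step 4: z = exp(-3.967) = 0.01893

0.01893


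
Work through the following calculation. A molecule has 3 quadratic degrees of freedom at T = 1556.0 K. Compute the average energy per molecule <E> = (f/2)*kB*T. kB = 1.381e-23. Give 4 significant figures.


Step 1: f/2 = 3/2 = 1.5
Step 2: kB*T = 1.381e-23 * 1556.0 = 2.149e-20
Step 3: <E> = 1.5 * 2.149e-20 = 3.223e-20 J

3.223e-20


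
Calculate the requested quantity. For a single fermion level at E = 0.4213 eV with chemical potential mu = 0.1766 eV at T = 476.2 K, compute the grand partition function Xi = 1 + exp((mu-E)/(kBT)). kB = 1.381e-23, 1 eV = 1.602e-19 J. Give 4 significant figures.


Step 1: (mu - E) = 0.1766 - 0.4213 = -0.2447 eV
Step 2: x = (mu-E)*eV/(kB*T) = -0.2447*1.602e-19/(1.381e-23*476.2) = -5.961
Step 3: exp(x) = 0.002578
Step 4: Xi = 1 + 0.002578 = 1.003

1.003


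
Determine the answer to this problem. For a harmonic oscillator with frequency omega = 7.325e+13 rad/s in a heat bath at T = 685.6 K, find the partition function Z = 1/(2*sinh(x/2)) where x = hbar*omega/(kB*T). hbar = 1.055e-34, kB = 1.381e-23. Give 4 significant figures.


Step 1: Compute x = hbar*omega/(kB*T) = 1.055e-34*7.325e+13/(1.381e-23*685.6) = 0.8162
Step 2: x/2 = 0.4081
Step 3: sinh(x/2) = 0.4195
Step 4: Z = 1/(2*0.4195) = 1.192

1.192


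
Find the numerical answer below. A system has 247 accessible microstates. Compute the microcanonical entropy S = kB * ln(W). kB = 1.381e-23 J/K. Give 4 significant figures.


Step 1: ln(W) = ln(247) = 5.509
Step 2: S = kB * ln(W) = 1.381e-23 * 5.509
Step 3: S = 7.608e-23 J/K

7.608e-23


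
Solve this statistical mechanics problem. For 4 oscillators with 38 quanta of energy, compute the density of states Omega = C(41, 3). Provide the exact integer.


Step 1: Use binomial coefficient C(41, 3)
Step 2: Numerator = 41! / 38!
Step 3: Denominator = 3!
Step 4: Omega = 10660

10660


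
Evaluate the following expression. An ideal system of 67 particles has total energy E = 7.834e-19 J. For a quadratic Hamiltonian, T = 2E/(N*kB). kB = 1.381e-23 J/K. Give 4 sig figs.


Step 1: Numerator = 2*E = 2*7.834e-19 = 1.567e-18 J
Step 2: Denominator = N*kB = 67*1.381e-23 = 9.253e-22
Step 3: T = 1.567e-18 / 9.253e-22 = 1693 K

1693


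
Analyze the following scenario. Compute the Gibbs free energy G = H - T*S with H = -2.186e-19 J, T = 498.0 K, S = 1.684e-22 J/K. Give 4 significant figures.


Step 1: T*S = 498.0 * 1.684e-22 = 8.386e-20 J
Step 2: G = H - T*S = -2.186e-19 - 8.386e-20
Step 3: G = -3.025e-19 J

-3.025e-19


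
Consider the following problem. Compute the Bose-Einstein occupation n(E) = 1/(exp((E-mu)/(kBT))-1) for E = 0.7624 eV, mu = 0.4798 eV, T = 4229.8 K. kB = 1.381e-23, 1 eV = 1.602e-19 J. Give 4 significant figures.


Step 1: (E - mu) = 0.2826 eV
Step 2: x = (E-mu)*eV/(kB*T) = 0.2826*1.602e-19/(1.381e-23*4229.8) = 0.775
Step 3: exp(x) = 2.171
Step 4: n = 1/(exp(x)-1) = 0.8542

0.8542


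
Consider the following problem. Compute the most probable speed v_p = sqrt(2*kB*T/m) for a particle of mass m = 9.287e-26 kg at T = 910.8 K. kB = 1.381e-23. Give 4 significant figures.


Step 1: Numerator = 2*kB*T = 2*1.381e-23*910.8 = 2.516e-20
Step 2: Ratio = 2.516e-20 / 9.287e-26 = 2.709e+05
Step 3: v_p = sqrt(2.709e+05) = 520.5 m/s

520.5


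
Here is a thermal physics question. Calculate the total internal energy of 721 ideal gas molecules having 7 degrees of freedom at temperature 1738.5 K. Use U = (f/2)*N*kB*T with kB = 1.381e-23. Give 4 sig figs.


Step 1: f/2 = 7/2 = 3.5
Step 2: N*kB*T = 721*1.381e-23*1738.5 = 1.731e-17
Step 3: U = 3.5 * 1.731e-17 = 6.059e-17 J

6.059e-17


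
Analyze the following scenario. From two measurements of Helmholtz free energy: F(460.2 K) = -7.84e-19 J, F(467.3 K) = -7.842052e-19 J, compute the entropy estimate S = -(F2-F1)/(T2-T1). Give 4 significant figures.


Step 1: dF = F2 - F1 = -7.842052e-19 - (-7.84e-19) = -2.052e-22 J
Step 2: dT = T2 - T1 = 467.3 - 460.2 = 7.1 K
Step 3: S = -dF/dT = -(-2.052e-22)/7.1 = 2.89e-23 J/K

2.89e-23


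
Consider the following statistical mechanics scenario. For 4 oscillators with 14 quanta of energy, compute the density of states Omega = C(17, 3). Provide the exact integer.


Step 1: Use binomial coefficient C(17, 3)
Step 2: Numerator = 17! / 14!
Step 3: Denominator = 3!
Step 4: Omega = 680

680


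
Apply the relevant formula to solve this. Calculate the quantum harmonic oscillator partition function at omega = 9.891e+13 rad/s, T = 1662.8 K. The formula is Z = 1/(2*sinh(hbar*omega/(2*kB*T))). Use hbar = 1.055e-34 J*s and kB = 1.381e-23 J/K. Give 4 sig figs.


Step 1: Compute x = hbar*omega/(kB*T) = 1.055e-34*9.891e+13/(1.381e-23*1662.8) = 0.4544
Step 2: x/2 = 0.2272
Step 3: sinh(x/2) = 0.2292
Step 4: Z = 1/(2*0.2292) = 2.182

2.182


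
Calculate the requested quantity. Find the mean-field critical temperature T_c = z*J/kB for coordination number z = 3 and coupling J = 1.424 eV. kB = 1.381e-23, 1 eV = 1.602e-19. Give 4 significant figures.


Step 1: z*J = 3*1.424 = 4.272 eV
Step 2: Convert to Joules: 4.272*1.602e-19 = 6.844e-19 J
Step 3: T_c = 6.844e-19 / 1.381e-23 = 4.956e+04 K

4.956e+04


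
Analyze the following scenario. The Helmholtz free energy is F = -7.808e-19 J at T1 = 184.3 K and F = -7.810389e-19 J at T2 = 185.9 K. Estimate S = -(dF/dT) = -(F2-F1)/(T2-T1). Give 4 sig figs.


Step 1: dF = F2 - F1 = -7.810389e-19 - (-7.808e-19) = -2.389e-22 J
Step 2: dT = T2 - T1 = 185.9 - 184.3 = 1.6 K
Step 3: S = -dF/dT = -(-2.389e-22)/1.6 = 1.493e-22 J/K

1.493e-22


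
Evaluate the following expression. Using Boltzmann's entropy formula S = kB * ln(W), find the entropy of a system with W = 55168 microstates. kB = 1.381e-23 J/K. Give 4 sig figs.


Step 1: ln(W) = ln(55168) = 10.92
Step 2: S = kB * ln(W) = 1.381e-23 * 10.92
Step 3: S = 1.508e-22 J/K

1.508e-22
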